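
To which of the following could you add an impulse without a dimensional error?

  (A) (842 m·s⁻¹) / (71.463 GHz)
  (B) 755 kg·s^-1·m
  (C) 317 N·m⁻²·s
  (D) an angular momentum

Reference: [impulse] = kg·m·s⁻¹.
Each option:
  (A) [m·s⁻¹] / [s⁻¹] = m
  (B) kg·m·s⁻¹  ← same
  (C) N·s·m⁻² = kg·m·s⁻²·s·m⁻² = kg·m⁻¹·s⁻¹
  (D) [angular momentum] = kg·m²·s⁻¹
Only (B) matches kg·m·s⁻¹.

(B)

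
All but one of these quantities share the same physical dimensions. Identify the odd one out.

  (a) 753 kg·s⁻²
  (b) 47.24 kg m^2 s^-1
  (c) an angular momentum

(a)

Dimensions:
  (a) kg·s⁻²
  (b) kg·m²·s⁻¹
  (c) [angular momentum] = kg·m²·s⁻¹
All reduce to kg·m²·s⁻¹ except (a), which is kg·s⁻².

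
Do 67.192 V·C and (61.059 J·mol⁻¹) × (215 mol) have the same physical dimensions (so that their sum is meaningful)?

Yes

Dimensions:
  67.192 V·C:  C·V = s·A·J·C⁻¹ = kg·m²·s⁻²
  (61.059 J·mol⁻¹) × (215 mol):  [kg·m²·s⁻²·mol⁻¹] · [mol] = kg·m²·s⁻²
Both are kg·m²·s⁻², so they have the same dimensions and can be added.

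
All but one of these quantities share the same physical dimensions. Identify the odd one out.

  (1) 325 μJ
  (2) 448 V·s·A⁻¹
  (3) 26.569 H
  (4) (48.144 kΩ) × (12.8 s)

Work out the base dimensions of each:
  (1) J = N·m = kg·m²·s⁻²
  (2) V·s·A⁻¹ = J·C⁻¹·s·A⁻¹ = kg·m²·s⁻²·A⁻²
  (3) H = V·s·A⁻¹ = kg·m²·s⁻²·A⁻²
  (4) [kg·m²·s⁻³·A⁻²] · [s] = kg·m²·s⁻²·A⁻²
All reduce to kg·m²·s⁻²·A⁻² except (1), which is kg·m²·s⁻².

(1)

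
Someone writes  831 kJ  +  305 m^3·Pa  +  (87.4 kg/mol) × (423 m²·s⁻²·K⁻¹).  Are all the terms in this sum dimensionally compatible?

Expand each in SI base units:
  831 kJ:  J = N·m = kg·m²·s⁻²
  305 m^3·Pa:  Pa·m³ = N·m⁻²·m³ = kg·m²·s⁻²
  (87.4 kg/mol) × (423 m²·s⁻²·K⁻¹):  [kg·mol⁻¹] · [m²·s⁻²·K⁻¹] = kg·m²·s⁻²·K⁻¹·mol⁻¹
The terms do not share a single dimension (kg·m²·s⁻² vs kg·m²·s⁻²·K⁻¹·mol⁻¹).

No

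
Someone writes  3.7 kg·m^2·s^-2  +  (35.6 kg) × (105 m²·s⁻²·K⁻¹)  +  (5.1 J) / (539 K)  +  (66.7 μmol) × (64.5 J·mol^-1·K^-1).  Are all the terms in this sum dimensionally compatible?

No

Reduce each to base SI dimensions:
  3.7 kg·m^2·s^-2:  kg·m²·s⁻²
  (35.6 kg) × (105 m²·s⁻²·K⁻¹):  [kg] · [m²·s⁻²·K⁻¹] = kg·m²·s⁻²·K⁻¹
  (5.1 J) / (539 K):  [kg·m²·s⁻²] / [K] = kg·m²·s⁻²·K⁻¹
  (66.7 μmol) × (64.5 J·mol^-1·K^-1):  [mol] · [kg·m²·s⁻²·K⁻¹·mol⁻¹] = kg·m²·s⁻²·K⁻¹
The terms do not share a single dimension (kg·m²·s⁻² vs kg·m²·s⁻²·K⁻¹).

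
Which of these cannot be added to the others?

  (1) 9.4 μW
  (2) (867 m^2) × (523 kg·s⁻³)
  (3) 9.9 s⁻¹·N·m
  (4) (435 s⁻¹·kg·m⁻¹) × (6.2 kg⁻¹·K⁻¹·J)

(4)

Expand each in SI base units:
  (1) W = J·s⁻¹ = kg·m²·s⁻³
  (2) [m²] · [kg·s⁻³] = kg·m²·s⁻³
  (3) N·m·s⁻¹ = kg·m·s⁻²·m·s⁻¹ = kg·m²·s⁻³
  (4) [kg·m⁻¹·s⁻¹] · [m²·s⁻²·K⁻¹] = kg·m·s⁻³·K⁻¹
All reduce to kg·m²·s⁻³ except (4), which is kg·m·s⁻³·K⁻¹.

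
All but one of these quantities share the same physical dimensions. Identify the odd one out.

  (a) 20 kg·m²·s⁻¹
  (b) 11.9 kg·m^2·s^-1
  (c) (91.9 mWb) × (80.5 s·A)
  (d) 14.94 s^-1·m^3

Expand each in SI base units:
  (a) kg·m²·s⁻¹
  (b) kg·m²·s⁻¹
  (c) [kg·m²·s⁻²·A⁻¹] · [s·A] = kg·m²·s⁻¹
  (d) m³·s⁻¹
All reduce to kg·m²·s⁻¹ except (d), which is m³·s⁻¹.

(d)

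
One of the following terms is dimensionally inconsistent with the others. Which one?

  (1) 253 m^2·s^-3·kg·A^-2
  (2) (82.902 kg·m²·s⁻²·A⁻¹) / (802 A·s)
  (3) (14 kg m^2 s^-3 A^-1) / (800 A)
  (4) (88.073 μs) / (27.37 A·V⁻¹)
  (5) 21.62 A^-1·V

Reduce each to base SI dimensions:
  (1) kg·m²·s⁻³·A⁻²
  (2) [kg·m²·s⁻²·A⁻¹] / [s·A] = kg·m²·s⁻³·A⁻²
  (3) [kg·m²·s⁻³·A⁻¹] / [A] = kg·m²·s⁻³·A⁻²
  (4) [s] / [kg⁻¹·m⁻²·s³·A²] = kg·m²·s⁻²·A⁻²
  (5) V·A⁻¹ = J·C⁻¹·A⁻¹ = kg·m²·s⁻³·A⁻²
All reduce to kg·m²·s⁻³·A⁻² except (4), which is kg·m²·s⁻²·A⁻².

(4)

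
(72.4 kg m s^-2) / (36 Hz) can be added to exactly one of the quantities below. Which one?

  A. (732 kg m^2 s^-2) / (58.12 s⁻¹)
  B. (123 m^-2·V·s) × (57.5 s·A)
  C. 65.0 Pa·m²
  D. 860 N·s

D.

Reference: [kg·m·s⁻²] / [s⁻¹] = kg·m·s⁻¹.
Each option:
  A. [kg·m²·s⁻²] / [s⁻¹] = kg·m²·s⁻¹
  B. [kg·s⁻²·A⁻¹] · [s·A] = kg·s⁻¹
  C. Pa·m² = N·m⁻²·m² = kg·m·s⁻²
  D. N·s = kg·m·s⁻²·s = kg·m·s⁻¹  ← same
Only D. matches kg·m·s⁻¹.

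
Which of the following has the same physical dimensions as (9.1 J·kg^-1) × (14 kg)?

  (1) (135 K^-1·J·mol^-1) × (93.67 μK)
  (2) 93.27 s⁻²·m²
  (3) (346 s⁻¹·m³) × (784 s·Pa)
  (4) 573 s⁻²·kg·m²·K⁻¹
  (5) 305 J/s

Reference: [m²·s⁻²] · [kg] = kg·m²·s⁻².
Each option:
  (1) [kg·m²·s⁻²·K⁻¹·mol⁻¹] · [K] = kg·m²·s⁻²·mol⁻¹
  (2) m²·s⁻²
  (3) [m³·s⁻¹] · [kg·m⁻¹·s⁻¹] = kg·m²·s⁻²  ← same
  (4) kg·m²·s⁻²·K⁻¹
  (5) J·s⁻¹ = N·m·s⁻¹ = kg·m²·s⁻³
Only (3) matches kg·m²·s⁻².

(3)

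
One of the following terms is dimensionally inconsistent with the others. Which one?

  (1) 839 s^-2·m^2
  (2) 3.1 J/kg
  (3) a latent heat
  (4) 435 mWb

(4)

In SI base units:
  (1) m²·s⁻²
  (2) J·kg⁻¹ = N·m·kg⁻¹ = m²·s⁻²
  (3) [latent heat] = m²·s⁻²
  (4) Wb = V·s = kg·m²·s⁻²·A⁻¹
All reduce to m²·s⁻² except (4), which is kg·m²·s⁻²·A⁻¹.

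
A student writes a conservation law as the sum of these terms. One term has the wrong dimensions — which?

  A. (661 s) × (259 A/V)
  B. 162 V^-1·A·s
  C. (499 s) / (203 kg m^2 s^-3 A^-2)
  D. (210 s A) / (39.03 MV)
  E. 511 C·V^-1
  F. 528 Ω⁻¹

F.

Expand each in SI base units:
  A. [s] · [kg⁻¹·m⁻²·s³·A²] = kg⁻¹·m⁻²·s⁴·A²
  B. A·s·V⁻¹ = A·s·(J·C⁻¹)⁻¹ = kg⁻¹·m⁻²·s⁴·A²
  C. [s] / [kg·m²·s⁻³·A⁻²] = kg⁻¹·m⁻²·s⁴·A²
  D. [s·A] / [kg·m²·s⁻³·A⁻¹] = kg⁻¹·m⁻²·s⁴·A²
  E. C·V⁻¹ = s·A·(J·C⁻¹)⁻¹ = kg⁻¹·m⁻²·s⁴·A²
  F. Ω⁻¹ = (V·A⁻¹)⁻¹ = kg⁻¹·m⁻²·s³·A²
All reduce to kg⁻¹·m⁻²·s⁴·A² except F., which is kg⁻¹·m⁻²·s³·A².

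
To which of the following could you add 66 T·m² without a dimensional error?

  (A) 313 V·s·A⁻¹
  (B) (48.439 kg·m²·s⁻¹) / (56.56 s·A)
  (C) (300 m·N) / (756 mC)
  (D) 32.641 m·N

Reference: T·m² = Wb·m⁻²·m² = kg·m²·s⁻²·A⁻¹.
Each option:
  (A) V·s·A⁻¹ = J·C⁻¹·s·A⁻¹ = kg·m²·s⁻²·A⁻²
  (B) [kg·m²·s⁻¹] / [s·A] = kg·m²·s⁻²·A⁻¹  ← same
  (C) [kg·m²·s⁻²] / [s·A] = kg·m²·s⁻³·A⁻¹
  (D) N·m = kg·m·s⁻²·m = kg·m²·s⁻²
Only (B) matches kg·m²·s⁻²·A⁻¹.

(B)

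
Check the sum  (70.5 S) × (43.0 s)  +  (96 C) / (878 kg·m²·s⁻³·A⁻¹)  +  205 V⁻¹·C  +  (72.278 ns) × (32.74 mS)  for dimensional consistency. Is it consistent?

Yes

Reduce each to base SI dimensions:
  (70.5 S) × (43.0 s):  [kg⁻¹·m⁻²·s³·A²] · [s] = kg⁻¹·m⁻²·s⁴·A²
  (96 C) / (878 kg·m²·s⁻³·A⁻¹):  [s·A] / [kg·m²·s⁻³·A⁻¹] = kg⁻¹·m⁻²·s⁴·A²
  205 V⁻¹·C:  C·V⁻¹ = s·A·(J·C⁻¹)⁻¹ = kg⁻¹·m⁻²·s⁴·A²
  (72.278 ns) × (32.74 mS):  [s] · [kg⁻¹·m⁻²·s³·A²] = kg⁻¹·m⁻²·s⁴·A²
Every term reduces to kg⁻¹·m⁻²·s⁴·A².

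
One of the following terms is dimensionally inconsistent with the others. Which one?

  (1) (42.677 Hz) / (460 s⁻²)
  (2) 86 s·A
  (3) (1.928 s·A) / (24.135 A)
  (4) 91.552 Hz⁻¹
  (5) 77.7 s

Expand each in SI base units:
  (1) [s⁻¹] / [s⁻²] = s
  (2) A·s = s·A
  (3) [s·A] / [A] = s
  (4) Hz⁻¹ = (s⁻¹)⁻¹ = s
  (5) s
All reduce to s except (2), which is s·A.

(2)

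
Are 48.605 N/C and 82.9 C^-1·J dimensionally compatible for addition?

No

Expand each in SI base units:
  48.605 N/C:  N·C⁻¹ = kg·m·s⁻²·(s·A)⁻¹ = kg·m·s⁻³·A⁻¹
  82.9 C^-1·J:  J·C⁻¹ = N·m·(s·A)⁻¹ = kg·m²·s⁻³·A⁻¹
kg·m·s⁻³·A⁻¹ ≠ kg·m²·s⁻³·A⁻¹, so they cannot be added.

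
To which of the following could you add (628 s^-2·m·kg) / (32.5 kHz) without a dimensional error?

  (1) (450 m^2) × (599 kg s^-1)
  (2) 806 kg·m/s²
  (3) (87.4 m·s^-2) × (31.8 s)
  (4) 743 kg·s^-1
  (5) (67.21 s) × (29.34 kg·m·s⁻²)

Reference: [kg·m·s⁻²] / [s⁻¹] = kg·m·s⁻¹.
Each option:
  (1) [m²] · [kg·s⁻¹] = kg·m²·s⁻¹
  (2) kg·m·s⁻²
  (3) [m·s⁻²] · [s] = m·s⁻¹
  (4) kg·s⁻¹
  (5) [s] · [kg·m·s⁻²] = kg·m·s⁻¹  ← same
Only (5) matches kg·m·s⁻¹.

(5)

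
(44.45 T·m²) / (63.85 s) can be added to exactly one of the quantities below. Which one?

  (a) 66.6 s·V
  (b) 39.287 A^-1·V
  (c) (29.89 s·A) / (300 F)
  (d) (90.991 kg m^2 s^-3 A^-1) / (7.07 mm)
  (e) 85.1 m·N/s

(c)

Reference: [kg·m²·s⁻²·A⁻¹] / [s] = kg·m²·s⁻³·A⁻¹.
Each option:
  (a) V·s = J·C⁻¹·s = kg·m²·s⁻²·A⁻¹
  (b) V·A⁻¹ = J·C⁻¹·A⁻¹ = kg·m²·s⁻³·A⁻²
  (c) [s·A] / [kg⁻¹·m⁻²·s⁴·A²] = kg·m²·s⁻³·A⁻¹  ← same
  (d) [kg·m²·s⁻³·A⁻¹] / [m] = kg·m·s⁻³·A⁻¹
  (e) N·m·s⁻¹ = kg·m·s⁻²·m·s⁻¹ = kg·m²·s⁻³
Only (c) matches kg·m²·s⁻³·A⁻¹.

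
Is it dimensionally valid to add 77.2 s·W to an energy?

Yes

In SI base units:
  77.2 s·W:  W·s = J·s⁻¹·s = kg·m²·s⁻²
  an energy:  [energy] = kg·m²·s⁻²
Both are kg·m²·s⁻², so they have the same dimensions and can be added.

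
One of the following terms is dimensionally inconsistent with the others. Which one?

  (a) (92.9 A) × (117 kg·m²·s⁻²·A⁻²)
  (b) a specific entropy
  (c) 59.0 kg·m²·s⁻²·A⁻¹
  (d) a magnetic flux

(b)

In SI base units:
  (a) [A] · [kg·m²·s⁻²·A⁻²] = kg·m²·s⁻²·A⁻¹
  (b) [specific entropy] = m²·s⁻²·K⁻¹
  (c) kg·m²·s⁻²·A⁻¹
  (d) [magnetic flux] = kg·m²·s⁻²·A⁻¹
All reduce to kg·m²·s⁻²·A⁻¹ except (b), which is m²·s⁻²·K⁻¹.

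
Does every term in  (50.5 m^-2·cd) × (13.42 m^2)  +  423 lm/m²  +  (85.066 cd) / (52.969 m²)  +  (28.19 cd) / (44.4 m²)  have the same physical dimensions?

No

Expand each in SI base units:
  (50.5 m^-2·cd) × (13.42 m^2):  [m⁻²·cd] · [m²] = cd
  423 lm/m²:  lm·m⁻² = cd·m⁻² = m⁻²·cd
  (85.066 cd) / (52.969 m²):  [cd] / [m²] = m⁻²·cd
  (28.19 cd) / (44.4 m²):  [cd] / [m²] = m⁻²·cd
The terms do not share a single dimension (cd vs m⁻²·cd).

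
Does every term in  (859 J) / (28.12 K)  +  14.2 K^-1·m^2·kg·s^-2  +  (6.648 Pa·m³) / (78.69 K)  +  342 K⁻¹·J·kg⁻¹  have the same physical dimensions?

In SI base units:
  (859 J) / (28.12 K):  [kg·m²·s⁻²] / [K] = kg·m²·s⁻²·K⁻¹
  14.2 K^-1·m^2·kg·s^-2:  kg·m²·s⁻²·K⁻¹
  (6.648 Pa·m³) / (78.69 K):  [kg·m²·s⁻²] / [K] = kg·m²·s⁻²·K⁻¹
  342 K⁻¹·J·kg⁻¹:  J·kg⁻¹·K⁻¹ = N·m·kg⁻¹·K⁻¹ = m²·s⁻²·K⁻¹
The terms do not share a single dimension (kg·m²·s⁻²·K⁻¹ vs m²·s⁻²·K⁻¹).

No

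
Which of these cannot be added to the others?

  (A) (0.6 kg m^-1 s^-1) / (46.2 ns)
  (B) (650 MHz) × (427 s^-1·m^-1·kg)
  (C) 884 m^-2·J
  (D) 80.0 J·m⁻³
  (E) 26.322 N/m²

(C)

In SI base units:
  (A) [kg·m⁻¹·s⁻¹] / [s] = kg·m⁻¹·s⁻²
  (B) [s⁻¹] · [kg·m⁻¹·s⁻¹] = kg·m⁻¹·s⁻²
  (C) J·m⁻² = N·m·m⁻² = kg·s⁻²
  (D) J·m⁻³ = N·m·m⁻³ = kg·m⁻¹·s⁻²
  (E) N·m⁻² = kg·m·s⁻²·m⁻² = kg·m⁻¹·s⁻²
All reduce to kg·m⁻¹·s⁻² except (C), which is kg·s⁻².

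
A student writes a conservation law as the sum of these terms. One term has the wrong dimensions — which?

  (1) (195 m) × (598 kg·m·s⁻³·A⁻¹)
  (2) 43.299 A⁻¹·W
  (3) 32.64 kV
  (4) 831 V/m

Reduce each to base SI dimensions:
  (1) [m] · [kg·m·s⁻³·A⁻¹] = kg·m²·s⁻³·A⁻¹
  (2) W·A⁻¹ = J·s⁻¹·A⁻¹ = kg·m²·s⁻³·A⁻¹
  (3) V = J·C⁻¹ = kg·m²·s⁻³·A⁻¹
  (4) V·m⁻¹ = J·C⁻¹·m⁻¹ = kg·m·s⁻³·A⁻¹
All reduce to kg·m²·s⁻³·A⁻¹ except (4), which is kg·m·s⁻³·A⁻¹.

(4)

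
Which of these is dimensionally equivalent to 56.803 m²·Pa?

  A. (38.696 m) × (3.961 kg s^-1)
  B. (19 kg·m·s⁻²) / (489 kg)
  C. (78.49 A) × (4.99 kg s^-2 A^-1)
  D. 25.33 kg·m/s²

D.

Reference: Pa·m² = N·m⁻²·m² = kg·m·s⁻².
Each option:
  A. [m] · [kg·s⁻¹] = kg·m·s⁻¹
  B. [kg·m·s⁻²] / [kg] = m·s⁻²
  C. [A] · [kg·s⁻²·A⁻¹] = kg·s⁻²
  D. kg·m·s⁻²  ← same
Only D. matches kg·m·s⁻².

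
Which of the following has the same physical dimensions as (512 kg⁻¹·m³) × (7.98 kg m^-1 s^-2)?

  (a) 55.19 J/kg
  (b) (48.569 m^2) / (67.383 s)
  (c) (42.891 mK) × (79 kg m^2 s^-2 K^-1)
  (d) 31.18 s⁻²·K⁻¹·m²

Reference: [kg⁻¹·m³] · [kg·m⁻¹·s⁻²] = m²·s⁻².
Each option:
  (a) J·kg⁻¹ = N·m·kg⁻¹ = m²·s⁻²  ← same
  (b) [m²] / [s] = m²·s⁻¹
  (c) [K] · [kg·m²·s⁻²·K⁻¹] = kg·m²·s⁻²
  (d) m²·s⁻²·K⁻¹
Only (a) matches m²·s⁻².

(a)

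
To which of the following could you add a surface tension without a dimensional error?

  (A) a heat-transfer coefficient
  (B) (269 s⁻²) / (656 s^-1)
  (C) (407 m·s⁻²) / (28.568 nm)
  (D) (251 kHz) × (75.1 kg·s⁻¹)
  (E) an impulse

Reference: [surface tension] = kg·s⁻².
Each option:
  (A) [heat-transfer coefficient] = kg·s⁻³·K⁻¹
  (B) [s⁻²] / [s⁻¹] = s⁻¹
  (C) [m·s⁻²] / [m] = s⁻²
  (D) [s⁻¹] · [kg·s⁻¹] = kg·s⁻²  ← same
  (E) [impulse] = kg·m·s⁻¹
Only (D) matches kg·s⁻².

(D)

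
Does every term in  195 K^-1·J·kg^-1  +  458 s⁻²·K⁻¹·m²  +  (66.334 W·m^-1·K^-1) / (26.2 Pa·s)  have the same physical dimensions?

Yes

Reduce each to base SI dimensions:
  195 K^-1·J·kg^-1:  J·kg⁻¹·K⁻¹ = N·m·kg⁻¹·K⁻¹ = m²·s⁻²·K⁻¹
  458 s⁻²·K⁻¹·m²:  m²·s⁻²·K⁻¹
  (66.334 W·m^-1·K^-1) / (26.2 Pa·s):  [kg·m·s⁻³·K⁻¹] / [kg·m⁻¹·s⁻¹] = m²·s⁻²·K⁻¹
Every term reduces to m²·s⁻²·K⁻¹.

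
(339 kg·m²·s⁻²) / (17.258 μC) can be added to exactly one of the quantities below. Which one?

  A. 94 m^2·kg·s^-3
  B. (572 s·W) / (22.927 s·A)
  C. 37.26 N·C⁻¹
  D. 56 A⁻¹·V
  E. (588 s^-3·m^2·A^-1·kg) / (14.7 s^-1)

B.

Reference: [kg·m²·s⁻²] / [s·A] = kg·m²·s⁻³·A⁻¹.
Each option:
  A. kg·m²·s⁻³
  B. [kg·m²·s⁻²] / [s·A] = kg·m²·s⁻³·A⁻¹  ← same
  C. N·C⁻¹ = kg·m·s⁻²·(s·A)⁻¹ = kg·m·s⁻³·A⁻¹
  D. V·A⁻¹ = J·C⁻¹·A⁻¹ = kg·m²·s⁻³·A⁻²
  E. [kg·m²·s⁻³·A⁻¹] / [s⁻¹] = kg·m²·s⁻²·A⁻¹
Only B. matches kg·m²·s⁻³·A⁻¹.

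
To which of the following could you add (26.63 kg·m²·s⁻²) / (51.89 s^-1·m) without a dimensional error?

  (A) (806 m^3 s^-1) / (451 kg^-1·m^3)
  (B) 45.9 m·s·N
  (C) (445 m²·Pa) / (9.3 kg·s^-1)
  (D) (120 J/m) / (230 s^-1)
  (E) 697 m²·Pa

(D)

Reference: [kg·m²·s⁻²] / [m·s⁻¹] = kg·m·s⁻¹.
Each option:
  (A) [m³·s⁻¹] / [kg⁻¹·m³] = kg·s⁻¹
  (B) N·m·s = kg·m·s⁻²·m·s = kg·m²·s⁻¹
  (C) [kg·m·s⁻²] / [kg·s⁻¹] = m·s⁻¹
  (D) [kg·m·s⁻²] / [s⁻¹] = kg·m·s⁻¹  ← same
  (E) Pa·m² = N·m⁻²·m² = kg·m·s⁻²
Only (D) matches kg·m·s⁻¹.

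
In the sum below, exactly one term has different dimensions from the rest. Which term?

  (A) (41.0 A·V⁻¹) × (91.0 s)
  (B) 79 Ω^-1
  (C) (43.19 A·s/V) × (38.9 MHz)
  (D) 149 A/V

In SI base units:
  (A) [kg⁻¹·m⁻²·s³·A²] · [s] = kg⁻¹·m⁻²·s⁴·A²
  (B) Ω⁻¹ = (V·A⁻¹)⁻¹ = kg⁻¹·m⁻²·s³·A²
  (C) [kg⁻¹·m⁻²·s⁴·A²] · [s⁻¹] = kg⁻¹·m⁻²·s³·A²
  (D) A·V⁻¹ = A·(J·C⁻¹)⁻¹ = kg⁻¹·m⁻²·s³·A²
All reduce to kg⁻¹·m⁻²·s³·A² except (A), which is kg⁻¹·m⁻²·s⁴·A².

(A)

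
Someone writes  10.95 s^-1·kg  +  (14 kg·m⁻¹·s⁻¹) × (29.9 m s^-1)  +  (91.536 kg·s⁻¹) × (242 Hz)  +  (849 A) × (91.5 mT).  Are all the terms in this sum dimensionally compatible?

No

Reduce each to base SI dimensions:
  10.95 s^-1·kg:  kg·s⁻¹
  (14 kg·m⁻¹·s⁻¹) × (29.9 m s^-1):  [kg·m⁻¹·s⁻¹] · [m·s⁻¹] = kg·s⁻²
  (91.536 kg·s⁻¹) × (242 Hz):  [kg·s⁻¹] · [s⁻¹] = kg·s⁻²
  (849 A) × (91.5 mT):  [A] · [kg·s⁻²·A⁻¹] = kg·s⁻²
The terms do not share a single dimension (kg·s⁻² vs kg·s⁻¹).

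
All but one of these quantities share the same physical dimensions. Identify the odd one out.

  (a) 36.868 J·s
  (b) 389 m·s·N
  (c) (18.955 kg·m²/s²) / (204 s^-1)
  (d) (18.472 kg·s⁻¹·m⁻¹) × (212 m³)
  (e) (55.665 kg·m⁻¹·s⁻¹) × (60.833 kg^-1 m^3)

Reduce each to base SI dimensions:
  (a) J·s = N·m·s = kg·m²·s⁻¹
  (b) N·m·s = kg·m·s⁻²·m·s = kg·m²·s⁻¹
  (c) [kg·m²·s⁻²] / [s⁻¹] = kg·m²·s⁻¹
  (d) [kg·m⁻¹·s⁻¹] · [m³] = kg·m²·s⁻¹
  (e) [kg·m⁻¹·s⁻¹] · [kg⁻¹·m³] = m²·s⁻¹
All reduce to kg·m²·s⁻¹ except (e), which is m²·s⁻¹.

(e)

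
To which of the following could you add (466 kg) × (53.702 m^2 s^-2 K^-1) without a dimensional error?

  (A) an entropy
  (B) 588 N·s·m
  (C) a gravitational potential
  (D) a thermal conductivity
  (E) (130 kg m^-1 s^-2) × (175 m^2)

(A)

Reference: [kg] · [m²·s⁻²·K⁻¹] = kg·m²·s⁻²·K⁻¹.
Each option:
  (A) [entropy] = kg·m²·s⁻²·K⁻¹  ← same
  (B) N·m·s = kg·m·s⁻²·m·s = kg·m²·s⁻¹
  (C) [gravitational potential] = m²·s⁻²
  (D) [thermal conductivity] = kg·m·s⁻³·K⁻¹
  (E) [kg·m⁻¹·s⁻²] · [m²] = kg·m·s⁻²
Only (A) matches kg·m²·s⁻²·K⁻¹.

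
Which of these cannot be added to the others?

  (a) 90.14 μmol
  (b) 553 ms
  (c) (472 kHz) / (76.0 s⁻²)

(a)

Dimensions:
  (a) mol
  (b) s
  (c) [s⁻¹] / [s⁻²] = s
All reduce to s except (a), which is mol.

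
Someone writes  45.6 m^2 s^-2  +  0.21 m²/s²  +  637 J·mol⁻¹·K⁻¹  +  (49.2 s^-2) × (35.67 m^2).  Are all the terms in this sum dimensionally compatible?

In SI base units:
  45.6 m^2 s^-2:  m²·s⁻²
  0.21 m²/s²:  m²·s⁻²
  637 J·mol⁻¹·K⁻¹:  J·mol⁻¹·K⁻¹ = N·m·mol⁻¹·K⁻¹ = kg·m²·s⁻²·K⁻¹·mol⁻¹
  (49.2 s^-2) × (35.67 m^2):  [s⁻²] · [m²] = m²·s⁻²
The terms do not share a single dimension (kg·m²·s⁻²·K⁻¹·mol⁻¹ vs m²·s⁻²).

No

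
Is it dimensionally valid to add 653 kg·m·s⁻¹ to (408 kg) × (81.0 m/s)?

Yes

Work out the base dimensions of each:
  653 kg·m·s⁻¹:  kg·m·s⁻¹
  (408 kg) × (81.0 m/s):  [kg] · [m·s⁻¹] = kg·m·s⁻¹
Both are kg·m·s⁻¹, so they have the same dimensions and can be added.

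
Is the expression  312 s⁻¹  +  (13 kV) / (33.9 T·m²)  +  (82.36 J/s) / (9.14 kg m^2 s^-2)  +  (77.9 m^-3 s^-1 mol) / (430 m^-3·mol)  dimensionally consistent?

Yes

Reduce each to base SI dimensions:
  312 s⁻¹:  s⁻¹
  (13 kV) / (33.9 T·m²):  [kg·m²·s⁻³·A⁻¹] / [kg·m²·s⁻²·A⁻¹] = s⁻¹
  (82.36 J/s) / (9.14 kg m^2 s^-2):  [kg·m²·s⁻³] / [kg·m²·s⁻²] = s⁻¹
  (77.9 m^-3 s^-1 mol) / (430 m^-3·mol):  [m⁻³·s⁻¹·mol] / [m⁻³·mol] = s⁻¹
Every term reduces to s⁻¹.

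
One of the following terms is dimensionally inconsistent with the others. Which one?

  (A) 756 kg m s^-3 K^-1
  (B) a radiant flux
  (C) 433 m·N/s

Work out the base dimensions of each:
  (A) kg·m·s⁻³·K⁻¹
  (B) [radiant flux] = kg·m²·s⁻³
  (C) N·m·s⁻¹ = kg·m·s⁻²·m·s⁻¹ = kg·m²·s⁻³
All reduce to kg·m²·s⁻³ except (A), which is kg·m·s⁻³·K⁻¹.

(A)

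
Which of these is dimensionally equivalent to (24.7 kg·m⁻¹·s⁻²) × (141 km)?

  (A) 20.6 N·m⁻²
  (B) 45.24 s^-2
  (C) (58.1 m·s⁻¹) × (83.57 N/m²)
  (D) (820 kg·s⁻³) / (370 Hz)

(D)

Reference: [kg·m⁻¹·s⁻²] · [m] = kg·s⁻².
Each option:
  (A) N·m⁻² = kg·m·s⁻²·m⁻² = kg·m⁻¹·s⁻²
  (B) s⁻²
  (C) [m·s⁻¹] · [kg·m⁻¹·s⁻²] = kg·s⁻³
  (D) [kg·s⁻³] / [s⁻¹] = kg·s⁻²  ← same
Only (D) matches kg·s⁻².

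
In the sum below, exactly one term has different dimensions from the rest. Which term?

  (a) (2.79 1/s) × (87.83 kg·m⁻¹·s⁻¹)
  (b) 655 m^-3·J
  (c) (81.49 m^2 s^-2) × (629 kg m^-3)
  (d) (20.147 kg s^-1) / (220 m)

(d)

Expand each in SI base units:
  (a) [s⁻¹] · [kg·m⁻¹·s⁻¹] = kg·m⁻¹·s⁻²
  (b) J·m⁻³ = N·m·m⁻³ = kg·m⁻¹·s⁻²
  (c) [m²·s⁻²] · [kg·m⁻³] = kg·m⁻¹·s⁻²
  (d) [kg·s⁻¹] / [m] = kg·m⁻¹·s⁻¹
All reduce to kg·m⁻¹·s⁻² except (d), which is kg·m⁻¹·s⁻¹.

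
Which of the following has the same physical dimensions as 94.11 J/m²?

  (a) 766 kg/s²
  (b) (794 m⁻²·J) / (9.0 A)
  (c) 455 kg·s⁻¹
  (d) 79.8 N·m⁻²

Reference: J·m⁻² = N·m·m⁻² = kg·s⁻².
Each option:
  (a) kg·s⁻²  ← same
  (b) [kg·s⁻²] / [A] = kg·s⁻²·A⁻¹
  (c) kg·s⁻¹
  (d) N·m⁻² = kg·m·s⁻²·m⁻² = kg·m⁻¹·s⁻²
Only (a) matches kg·s⁻².

(a)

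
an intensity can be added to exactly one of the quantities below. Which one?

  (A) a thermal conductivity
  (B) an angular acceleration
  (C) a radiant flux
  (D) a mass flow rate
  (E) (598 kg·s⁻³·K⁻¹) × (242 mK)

Reference: [intensity] = kg·s⁻³.
Each option:
  (A) [thermal conductivity] = kg·m·s⁻³·K⁻¹
  (B) [angular acceleration] = s⁻²
  (C) [radiant flux] = kg·m²·s⁻³
  (D) [mass flow rate] = kg·s⁻¹
  (E) [kg·s⁻³·K⁻¹] · [K] = kg·s⁻³  ← same
Only (E) matches kg·s⁻³.

(E)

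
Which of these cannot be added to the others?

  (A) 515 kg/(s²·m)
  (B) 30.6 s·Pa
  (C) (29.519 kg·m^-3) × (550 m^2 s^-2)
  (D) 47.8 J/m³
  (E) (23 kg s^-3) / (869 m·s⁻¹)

Expand each in SI base units:
  (A) kg·m⁻¹·s⁻²
  (B) Pa·s = N·m⁻²·s = kg·m⁻¹·s⁻¹
  (C) [kg·m⁻³] · [m²·s⁻²] = kg·m⁻¹·s⁻²
  (D) J·m⁻³ = N·m·m⁻³ = kg·m⁻¹·s⁻²
  (E) [kg·s⁻³] / [m·s⁻¹] = kg·m⁻¹·s⁻²
All reduce to kg·m⁻¹·s⁻² except (B), which is kg·m⁻¹·s⁻¹.

(B)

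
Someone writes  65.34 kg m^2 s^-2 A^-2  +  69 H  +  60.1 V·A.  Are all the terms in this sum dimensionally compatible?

No

Dimensions:
  65.34 kg m^2 s^-2 A^-2:  kg·m²·s⁻²·A⁻²
  69 H:  H = V·s·A⁻¹ = kg·m²·s⁻²·A⁻²
  60.1 V·A:  V·A = J·C⁻¹·A = kg·m²·s⁻³
The terms do not share a single dimension (kg·m²·s⁻²·A⁻² vs kg·m²·s⁻³).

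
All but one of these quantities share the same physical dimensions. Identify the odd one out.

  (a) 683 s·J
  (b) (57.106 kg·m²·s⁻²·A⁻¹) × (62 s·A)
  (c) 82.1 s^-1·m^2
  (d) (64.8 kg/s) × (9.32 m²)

(c)

In SI base units:
  (a) J·s = N·m·s = kg·m²·s⁻¹
  (b) [kg·m²·s⁻²·A⁻¹] · [s·A] = kg·m²·s⁻¹
  (c) m²·s⁻¹
  (d) [kg·s⁻¹] · [m²] = kg·m²·s⁻¹
All reduce to kg·m²·s⁻¹ except (c), which is m²·s⁻¹.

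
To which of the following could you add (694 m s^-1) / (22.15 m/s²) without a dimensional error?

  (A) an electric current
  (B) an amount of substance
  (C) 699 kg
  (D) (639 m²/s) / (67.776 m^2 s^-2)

(D)

Reference: [m·s⁻¹] / [m·s⁻²] = s.
Each option:
  (A) [electric current] = A
  (B) [amount of substance] = mol
  (C) kg
  (D) [m²·s⁻¹] / [m²·s⁻²] = s  ← same
Only (D) matches s.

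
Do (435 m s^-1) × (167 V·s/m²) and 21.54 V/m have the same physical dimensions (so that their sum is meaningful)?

Yes

In SI base units:
  (435 m s^-1) × (167 V·s/m²):  [m·s⁻¹] · [kg·s⁻²·A⁻¹] = kg·m·s⁻³·A⁻¹
  21.54 V/m:  V·m⁻¹ = J·C⁻¹·m⁻¹ = kg·m·s⁻³·A⁻¹
Both are kg·m·s⁻³·A⁻¹, so they have the same dimensions and can be added.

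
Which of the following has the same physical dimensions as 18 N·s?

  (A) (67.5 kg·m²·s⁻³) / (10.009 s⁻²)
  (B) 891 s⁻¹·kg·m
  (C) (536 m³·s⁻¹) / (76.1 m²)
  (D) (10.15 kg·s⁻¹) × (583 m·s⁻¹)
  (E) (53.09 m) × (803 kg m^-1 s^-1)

(B)

Reference: N·s = kg·m·s⁻²·s = kg·m·s⁻¹.
Each option:
  (A) [kg·m²·s⁻³] / [s⁻²] = kg·m²·s⁻¹
  (B) kg·m·s⁻¹  ← same
  (C) [m³·s⁻¹] / [m²] = m·s⁻¹
  (D) [kg·s⁻¹] · [m·s⁻¹] = kg·m·s⁻²
  (E) [m] · [kg·m⁻¹·s⁻¹] = kg·s⁻¹
Only (B) matches kg·m·s⁻¹.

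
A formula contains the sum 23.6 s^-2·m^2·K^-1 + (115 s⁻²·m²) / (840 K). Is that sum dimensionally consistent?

Yes

Reduce each to base SI dimensions:
  23.6 s^-2·m^2·K^-1:  m²·s⁻²·K⁻¹
  (115 s⁻²·m²) / (840 K):  [m²·s⁻²] / [K] = m²·s⁻²·K⁻¹
Both are m²·s⁻²·K⁻¹, so they have the same dimensions and can be added.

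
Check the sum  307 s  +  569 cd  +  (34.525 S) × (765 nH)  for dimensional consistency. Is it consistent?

Dimensions:
  307 s:  s
  569 cd:  cd
  (34.525 S) × (765 nH):  [kg⁻¹·m⁻²·s³·A²] · [kg·m²·s⁻²·A⁻²] = s
The terms do not share a single dimension (cd vs s).

No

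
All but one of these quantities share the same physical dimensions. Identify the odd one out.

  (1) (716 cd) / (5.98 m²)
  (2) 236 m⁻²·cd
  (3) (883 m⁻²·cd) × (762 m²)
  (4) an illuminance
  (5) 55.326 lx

(3)

Work out the base dimensions of each:
  (1) [cd] / [m²] = m⁻²·cd
  (2) cd·m⁻² = m⁻²·cd
  (3) [m⁻²·cd] · [m²] = cd
  (4) [illuminance] = m⁻²·cd
  (5) lx = lm·m⁻² = m⁻²·cd
All reduce to m⁻²·cd except (3), which is cd.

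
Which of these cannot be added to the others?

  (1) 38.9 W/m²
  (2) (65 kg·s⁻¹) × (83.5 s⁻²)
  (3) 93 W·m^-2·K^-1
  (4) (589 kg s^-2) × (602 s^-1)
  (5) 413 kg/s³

Work out the base dimensions of each:
  (1) W·m⁻² = J·s⁻¹·m⁻² = kg·s⁻³
  (2) [kg·s⁻¹] · [s⁻²] = kg·s⁻³
  (3) W·m⁻²·K⁻¹ = J·s⁻¹·m⁻²·K⁻¹ = kg·s⁻³·K⁻¹
  (4) [kg·s⁻²] · [s⁻¹] = kg·s⁻³
  (5) kg·s⁻³
All reduce to kg·s⁻³ except (3), which is kg·s⁻³·K⁻¹.

(3)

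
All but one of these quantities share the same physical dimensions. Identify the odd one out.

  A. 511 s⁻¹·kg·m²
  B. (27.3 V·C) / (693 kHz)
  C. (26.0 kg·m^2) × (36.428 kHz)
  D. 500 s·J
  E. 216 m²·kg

E.

Expand each in SI base units:
  A. kg·m²·s⁻¹
  B. [kg·m²·s⁻²] / [s⁻¹] = kg·m²·s⁻¹
  C. [kg·m²] · [s⁻¹] = kg·m²·s⁻¹
  D. J·s = N·m·s = kg·m²·s⁻¹
  E. kg·m²
All reduce to kg·m²·s⁻¹ except E., which is kg·m².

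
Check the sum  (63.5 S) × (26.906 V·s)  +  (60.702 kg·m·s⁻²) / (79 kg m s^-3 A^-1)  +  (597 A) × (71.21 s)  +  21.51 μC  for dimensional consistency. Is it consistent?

Yes

Work out the base dimensions of each:
  (63.5 S) × (26.906 V·s):  [kg⁻¹·m⁻²·s³·A²] · [kg·m²·s⁻²·A⁻¹] = s·A
  (60.702 kg·m·s⁻²) / (79 kg m s^-3 A^-1):  [kg·m·s⁻²] / [kg·m·s⁻³·A⁻¹] = s·A
  (597 A) × (71.21 s):  [A] · [s] = s·A
  21.51 μC:  C = s·A
Every term reduces to s·A.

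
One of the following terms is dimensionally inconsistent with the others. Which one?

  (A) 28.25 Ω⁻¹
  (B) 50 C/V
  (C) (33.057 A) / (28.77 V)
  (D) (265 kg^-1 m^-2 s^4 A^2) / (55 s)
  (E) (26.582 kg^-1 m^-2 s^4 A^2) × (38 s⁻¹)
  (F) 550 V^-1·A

(B)

Work out the base dimensions of each:
  (A) Ω⁻¹ = (V·A⁻¹)⁻¹ = kg⁻¹·m⁻²·s³·A²
  (B) C·V⁻¹ = s·A·(J·C⁻¹)⁻¹ = kg⁻¹·m⁻²·s⁴·A²
  (C) [A] / [kg·m²·s⁻³·A⁻¹] = kg⁻¹·m⁻²·s³·A²
  (D) [kg⁻¹·m⁻²·s⁴·A²] / [s] = kg⁻¹·m⁻²·s³·A²
  (E) [kg⁻¹·m⁻²·s⁴·A²] · [s⁻¹] = kg⁻¹·m⁻²·s³·A²
  (F) A·V⁻¹ = A·(J·C⁻¹)⁻¹ = kg⁻¹·m⁻²·s³·A²
All reduce to kg⁻¹·m⁻²·s³·A² except (B), which is kg⁻¹·m⁻²·s⁴·A².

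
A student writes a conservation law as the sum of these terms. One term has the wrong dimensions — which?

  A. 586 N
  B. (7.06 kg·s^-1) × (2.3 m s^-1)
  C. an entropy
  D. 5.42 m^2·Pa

Expand each in SI base units:
  A. N = kg·m·s⁻²
  B. [kg·s⁻¹] · [m·s⁻¹] = kg·m·s⁻²
  C. [entropy] = kg·m²·s⁻²·K⁻¹
  D. Pa·m² = N·m⁻²·m² = kg·m·s⁻²
All reduce to kg·m·s⁻² except C., which is kg·m²·s⁻²·K⁻¹.

C.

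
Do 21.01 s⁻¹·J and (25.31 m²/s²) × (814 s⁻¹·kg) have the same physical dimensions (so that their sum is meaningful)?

Yes

Reduce each to base SI dimensions:
  21.01 s⁻¹·J:  J·s⁻¹ = N·m·s⁻¹ = kg·m²·s⁻³
  (25.31 m²/s²) × (814 s⁻¹·kg):  [m²·s⁻²] · [kg·s⁻¹] = kg·m²·s⁻³
Both are kg·m²·s⁻³, so they have the same dimensions and can be added.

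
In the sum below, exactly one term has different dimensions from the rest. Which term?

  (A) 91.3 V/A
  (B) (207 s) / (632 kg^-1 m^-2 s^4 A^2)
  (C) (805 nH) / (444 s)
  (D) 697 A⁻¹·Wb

Dimensions:
  (A) V·A⁻¹ = J·C⁻¹·A⁻¹ = kg·m²·s⁻³·A⁻²
  (B) [s] / [kg⁻¹·m⁻²·s⁴·A²] = kg·m²·s⁻³·A⁻²
  (C) [kg·m²·s⁻²·A⁻²] / [s] = kg·m²·s⁻³·A⁻²
  (D) Wb·A⁻¹ = V·s·A⁻¹ = kg·m²·s⁻²·A⁻²
All reduce to kg·m²·s⁻³·A⁻² except (D), which is kg·m²·s⁻²·A⁻².

(D)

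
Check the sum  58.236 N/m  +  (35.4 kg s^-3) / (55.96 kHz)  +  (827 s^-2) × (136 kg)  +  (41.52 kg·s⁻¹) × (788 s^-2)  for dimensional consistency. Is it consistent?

No

In SI base units:
  58.236 N/m:  N·m⁻¹ = kg·m·s⁻²·m⁻¹ = kg·s⁻²
  (35.4 kg s^-3) / (55.96 kHz):  [kg·s⁻³] / [s⁻¹] = kg·s⁻²
  (827 s^-2) × (136 kg):  [s⁻²] · [kg] = kg·s⁻²
  (41.52 kg·s⁻¹) × (788 s^-2):  [kg·s⁻¹] · [s⁻²] = kg·s⁻³
The terms do not share a single dimension (kg·s⁻² vs kg·s⁻³).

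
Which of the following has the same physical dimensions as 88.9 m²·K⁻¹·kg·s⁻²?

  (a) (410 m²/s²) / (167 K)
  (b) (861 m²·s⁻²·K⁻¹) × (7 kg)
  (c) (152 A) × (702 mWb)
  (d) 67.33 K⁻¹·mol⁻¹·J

Reference: kg·m²·s⁻²·K⁻¹.
Each option:
  (a) [m²·s⁻²] / [K] = m²·s⁻²·K⁻¹
  (b) [m²·s⁻²·K⁻¹] · [kg] = kg·m²·s⁻²·K⁻¹  ← same
  (c) [A] · [kg·m²·s⁻²·A⁻¹] = kg·m²·s⁻²
  (d) J·mol⁻¹·K⁻¹ = N·m·mol⁻¹·K⁻¹ = kg·m²·s⁻²·K⁻¹·mol⁻¹
Only (b) matches kg·m²·s⁻²·K⁻¹.

(b)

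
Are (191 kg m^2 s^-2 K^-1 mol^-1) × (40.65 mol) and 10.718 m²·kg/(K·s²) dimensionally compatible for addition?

Yes

In SI base units:
  (191 kg m^2 s^-2 K^-1 mol^-1) × (40.65 mol):  [kg·m²·s⁻²·K⁻¹·mol⁻¹] · [mol] = kg·m²·s⁻²·K⁻¹
  10.718 m²·kg/(K·s²):  kg·m²·s⁻²·K⁻¹
Both are kg·m²·s⁻²·K⁻¹, so they have the same dimensions and can be added.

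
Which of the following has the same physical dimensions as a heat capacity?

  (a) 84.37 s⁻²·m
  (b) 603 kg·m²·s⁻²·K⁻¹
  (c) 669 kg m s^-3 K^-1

Reference: [heat capacity] = kg·m²·s⁻²·K⁻¹.
Each option:
  (a) m·s⁻²
  (b) kg·m²·s⁻²·K⁻¹  ← same
  (c) kg·m·s⁻³·K⁻¹
Only (b) matches kg·m²·s⁻²·K⁻¹.

(b)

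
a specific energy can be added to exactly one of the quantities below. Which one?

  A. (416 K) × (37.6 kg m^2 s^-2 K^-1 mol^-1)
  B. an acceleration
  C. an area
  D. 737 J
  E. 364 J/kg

Reference: [specific energy] = m²·s⁻².
Each option:
  A. [K] · [kg·m²·s⁻²·K⁻¹·mol⁻¹] = kg·m²·s⁻²·mol⁻¹
  B. [acceleration] = m·s⁻²
  C. [area] = m²
  D. J = N·m = kg·m²·s⁻²
  E. J·kg⁻¹ = N·m·kg⁻¹ = m²·s⁻²  ← same
Only E. matches m²·s⁻².

E.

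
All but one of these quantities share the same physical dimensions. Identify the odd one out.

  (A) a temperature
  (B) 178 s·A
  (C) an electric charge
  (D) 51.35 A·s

Reduce each to base SI dimensions:
  (A) [temperature] = K
  (B) s·A
  (C) [electric charge] = s·A
  (D) A·s = s·A
All reduce to s·A except (A), which is K.

(A)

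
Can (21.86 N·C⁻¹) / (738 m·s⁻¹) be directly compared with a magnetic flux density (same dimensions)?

Yes

In SI base units:
  (21.86 N·C⁻¹) / (738 m·s⁻¹):  [kg·m·s⁻³·A⁻¹] / [m·s⁻¹] = kg·s⁻²·A⁻¹
  a magnetic flux density:  [magnetic flux density] = kg·s⁻²·A⁻¹
Both are kg·s⁻²·A⁻¹, so they have the same dimensions and can be added.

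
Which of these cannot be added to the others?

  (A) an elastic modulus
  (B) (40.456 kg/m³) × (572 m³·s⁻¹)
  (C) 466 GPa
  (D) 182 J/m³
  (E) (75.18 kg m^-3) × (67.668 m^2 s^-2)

(B)

Dimensions:
  (A) [elastic modulus] = kg·m⁻¹·s⁻²
  (B) [kg·m⁻³] · [m³·s⁻¹] = kg·s⁻¹
  (C) Pa = N·m⁻² = kg·m⁻¹·s⁻²
  (D) J·m⁻³ = N·m·m⁻³ = kg·m⁻¹·s⁻²
  (E) [kg·m⁻³] · [m²·s⁻²] = kg·m⁻¹·s⁻²
All reduce to kg·m⁻¹·s⁻² except (B), which is kg·s⁻¹.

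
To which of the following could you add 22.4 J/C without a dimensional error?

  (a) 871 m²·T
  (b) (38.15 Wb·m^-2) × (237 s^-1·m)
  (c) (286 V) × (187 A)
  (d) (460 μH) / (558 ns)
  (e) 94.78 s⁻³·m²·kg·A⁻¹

(e)

Reference: J·C⁻¹ = N·m·(s·A)⁻¹ = kg·m²·s⁻³·A⁻¹.
Each option:
  (a) T·m² = Wb·m⁻²·m² = kg·m²·s⁻²·A⁻¹
  (b) [kg·s⁻²·A⁻¹] · [m·s⁻¹] = kg·m·s⁻³·A⁻¹
  (c) [kg·m²·s⁻³·A⁻¹] · [A] = kg·m²·s⁻³
  (d) [kg·m²·s⁻²·A⁻²] / [s] = kg·m²·s⁻³·A⁻²
  (e) kg·m²·s⁻³·A⁻¹  ← same
Only (e) matches kg·m²·s⁻³·A⁻¹.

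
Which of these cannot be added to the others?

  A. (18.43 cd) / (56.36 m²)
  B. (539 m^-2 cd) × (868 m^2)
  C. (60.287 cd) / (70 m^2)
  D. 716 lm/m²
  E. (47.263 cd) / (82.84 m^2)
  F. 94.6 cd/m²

B.

Work out the base dimensions of each:
  A. [cd] / [m²] = m⁻²·cd
  B. [m⁻²·cd] · [m²] = cd
  C. [cd] / [m²] = m⁻²·cd
  D. lm·m⁻² = cd·m⁻² = m⁻²·cd
  E. [cd] / [m²] = m⁻²·cd
  F. cd·m⁻² = m⁻²·cd
All reduce to m⁻²·cd except B., which is cd.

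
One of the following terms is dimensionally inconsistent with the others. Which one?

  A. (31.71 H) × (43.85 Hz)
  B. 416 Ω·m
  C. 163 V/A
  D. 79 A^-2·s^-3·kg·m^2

Expand each in SI base units:
  A. [kg·m²·s⁻²·A⁻²] · [s⁻¹] = kg·m²·s⁻³·A⁻²
  B. Ω·m = V·A⁻¹·m = kg·m³·s⁻³·A⁻²
  C. V·A⁻¹ = J·C⁻¹·A⁻¹ = kg·m²·s⁻³·A⁻²
  D. kg·m²·s⁻³·A⁻²
All reduce to kg·m²·s⁻³·A⁻² except B., which is kg·m³·s⁻³·A⁻².

B.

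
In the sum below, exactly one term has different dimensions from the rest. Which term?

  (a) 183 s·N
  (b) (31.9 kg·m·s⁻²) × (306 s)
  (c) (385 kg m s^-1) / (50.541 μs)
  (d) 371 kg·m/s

Work out the base dimensions of each:
  (a) N·s = kg·m·s⁻²·s = kg·m·s⁻¹
  (b) [kg·m·s⁻²] · [s] = kg·m·s⁻¹
  (c) [kg·m·s⁻¹] / [s] = kg·m·s⁻²
  (d) kg·m·s⁻¹
All reduce to kg·m·s⁻¹ except (c), which is kg·m·s⁻².

(c)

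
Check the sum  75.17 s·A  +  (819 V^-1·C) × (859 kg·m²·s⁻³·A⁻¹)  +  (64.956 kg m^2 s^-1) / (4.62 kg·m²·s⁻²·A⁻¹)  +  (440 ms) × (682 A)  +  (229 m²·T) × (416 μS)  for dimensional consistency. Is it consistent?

Expand each in SI base units:
  75.17 s·A:  A·s = s·A
  (819 V^-1·C) × (859 kg·m²·s⁻³·A⁻¹):  [kg⁻¹·m⁻²·s⁴·A²] · [kg·m²·s⁻³·A⁻¹] = s·A
  (64.956 kg m^2 s^-1) / (4.62 kg·m²·s⁻²·A⁻¹):  [kg·m²·s⁻¹] / [kg·m²·s⁻²·A⁻¹] = s·A
  (440 ms) × (682 A):  [s] · [A] = s·A
  (229 m²·T) × (416 μS):  [kg·m²·s⁻²·A⁻¹] · [kg⁻¹·m⁻²·s³·A²] = s·A
Every term reduces to s·A.

Yes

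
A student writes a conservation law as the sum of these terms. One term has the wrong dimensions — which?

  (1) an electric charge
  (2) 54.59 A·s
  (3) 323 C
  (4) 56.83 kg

In SI base units:
  (1) [electric charge] = s·A
  (2) A·s = s·A
  (3) C = s·A
  (4) kg
All reduce to s·A except (4), which is kg.

(4)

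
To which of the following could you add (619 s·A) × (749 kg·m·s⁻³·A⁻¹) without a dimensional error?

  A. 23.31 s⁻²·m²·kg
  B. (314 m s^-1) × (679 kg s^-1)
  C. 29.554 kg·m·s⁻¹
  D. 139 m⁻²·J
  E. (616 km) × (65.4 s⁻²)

Reference: [s·A] · [kg·m·s⁻³·A⁻¹] = kg·m·s⁻².
Each option:
  A. kg·m²·s⁻²
  B. [m·s⁻¹] · [kg·s⁻¹] = kg·m·s⁻²  ← same
  C. kg·m·s⁻¹
  D. J·m⁻² = N·m·m⁻² = kg·s⁻²
  E. [m] · [s⁻²] = m·s⁻²
Only B. matches kg·m·s⁻².

B.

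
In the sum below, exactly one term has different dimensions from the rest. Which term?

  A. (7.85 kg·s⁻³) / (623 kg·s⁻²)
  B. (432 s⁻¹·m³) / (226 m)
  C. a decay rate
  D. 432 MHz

B.

In SI base units:
  A. [kg·s⁻³] / [kg·s⁻²] = s⁻¹
  B. [m³·s⁻¹] / [m] = m²·s⁻¹
  C. [decay rate] = s⁻¹
  D. Hz = s⁻¹
All reduce to s⁻¹ except B., which is m²·s⁻¹.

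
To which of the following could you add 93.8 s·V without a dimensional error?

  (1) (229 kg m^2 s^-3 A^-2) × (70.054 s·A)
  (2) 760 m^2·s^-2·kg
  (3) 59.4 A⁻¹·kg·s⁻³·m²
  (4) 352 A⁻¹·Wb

(1)

Reference: V·s = J·C⁻¹·s = kg·m²·s⁻²·A⁻¹.
Each option:
  (1) [kg·m²·s⁻³·A⁻²] · [s·A] = kg·m²·s⁻²·A⁻¹  ← same
  (2) kg·m²·s⁻²
  (3) kg·m²·s⁻³·A⁻¹
  (4) Wb·A⁻¹ = V·s·A⁻¹ = kg·m²·s⁻²·A⁻²
Only (1) matches kg·m²·s⁻²·A⁻¹.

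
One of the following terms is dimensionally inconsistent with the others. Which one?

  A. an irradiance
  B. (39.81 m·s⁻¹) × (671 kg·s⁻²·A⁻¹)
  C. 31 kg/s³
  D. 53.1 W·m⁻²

In SI base units:
  A. [irradiance] = kg·s⁻³
  B. [m·s⁻¹] · [kg·s⁻²·A⁻¹] = kg·m·s⁻³·A⁻¹
  C. kg·s⁻³
  D. W·m⁻² = J·s⁻¹·m⁻² = kg·s⁻³
All reduce to kg·s⁻³ except B., which is kg·m·s⁻³·A⁻¹.

B.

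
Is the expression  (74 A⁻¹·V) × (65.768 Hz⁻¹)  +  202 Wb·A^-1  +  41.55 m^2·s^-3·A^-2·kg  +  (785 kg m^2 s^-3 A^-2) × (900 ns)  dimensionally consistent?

Expand each in SI base units:
  (74 A⁻¹·V) × (65.768 Hz⁻¹):  [kg·m²·s⁻³·A⁻²] · [s] = kg·m²·s⁻²·A⁻²
  202 Wb·A^-1:  Wb·A⁻¹ = V·s·A⁻¹ = kg·m²·s⁻²·A⁻²
  41.55 m^2·s^-3·A^-2·kg:  kg·m²·s⁻³·A⁻²
  (785 kg m^2 s^-3 A^-2) × (900 ns):  [kg·m²·s⁻³·A⁻²] · [s] = kg·m²·s⁻²·A⁻²
The terms do not share a single dimension (kg·m²·s⁻²·A⁻² vs kg·m²·s⁻³·A⁻²).

No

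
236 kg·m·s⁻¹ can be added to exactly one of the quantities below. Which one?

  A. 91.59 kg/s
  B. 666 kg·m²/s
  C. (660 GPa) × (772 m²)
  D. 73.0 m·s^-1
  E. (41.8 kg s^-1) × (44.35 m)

E.

Reference: kg·m·s⁻¹.
Each option:
  A. kg·s⁻¹
  B. kg·m²·s⁻¹
  C. [kg·m⁻¹·s⁻²] · [m²] = kg·m·s⁻²
  D. m·s⁻¹
  E. [kg·s⁻¹] · [m] = kg·m·s⁻¹  ← same
Only E. matches kg·m·s⁻¹.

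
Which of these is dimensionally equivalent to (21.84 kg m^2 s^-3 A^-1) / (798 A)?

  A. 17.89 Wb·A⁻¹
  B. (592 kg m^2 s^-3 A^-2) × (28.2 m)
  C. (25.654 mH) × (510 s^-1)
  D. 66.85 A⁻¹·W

C.

Reference: [kg·m²·s⁻³·A⁻¹] / [A] = kg·m²·s⁻³·A⁻².
Each option:
  A. Wb·A⁻¹ = V·s·A⁻¹ = kg·m²·s⁻²·A⁻²
  B. [kg·m²·s⁻³·A⁻²] · [m] = kg·m³·s⁻³·A⁻²
  C. [kg·m²·s⁻²·A⁻²] · [s⁻¹] = kg·m²·s⁻³·A⁻²  ← same
  D. W·A⁻¹ = J·s⁻¹·A⁻¹ = kg·m²·s⁻³·A⁻¹
Only C. matches kg·m²·s⁻³·A⁻².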